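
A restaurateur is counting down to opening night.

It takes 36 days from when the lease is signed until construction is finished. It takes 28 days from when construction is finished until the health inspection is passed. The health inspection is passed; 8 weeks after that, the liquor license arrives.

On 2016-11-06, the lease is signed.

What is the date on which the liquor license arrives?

The lease is signed: Nov 6, 2016.
Construction is finished: Nov 6, 2016 + 36 days = Dec 12, 2016.
The health inspection is passed: Dec 12, 2016 + 28 days = Jan 9, 2017.
The liquor license arrives: Jan 9, 2017 + 8 weeks = Mar 6, 2017.

2017-03-06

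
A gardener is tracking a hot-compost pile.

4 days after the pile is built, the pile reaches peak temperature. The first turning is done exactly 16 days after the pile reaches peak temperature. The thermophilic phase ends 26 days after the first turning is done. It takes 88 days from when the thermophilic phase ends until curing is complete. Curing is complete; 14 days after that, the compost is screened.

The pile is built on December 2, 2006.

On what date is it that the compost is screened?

April 29, 2007

The pile is built: Dec 2, 2006.
The pile reaches peak temperature: Dec 2, 2006 + 4 days = Dec 6, 2006.
The first turning is done: Dec 6, 2006 + 16 days = Dec 22, 2006.
The thermophilic phase ends: Dec 22, 2006 + 26 days = Jan 17, 2007.
Curing is complete: Jan 17, 2007 + 88 days = Apr 15, 2007.
The compost is screened: Apr 15, 2007 + 14 days = Apr 29, 2007.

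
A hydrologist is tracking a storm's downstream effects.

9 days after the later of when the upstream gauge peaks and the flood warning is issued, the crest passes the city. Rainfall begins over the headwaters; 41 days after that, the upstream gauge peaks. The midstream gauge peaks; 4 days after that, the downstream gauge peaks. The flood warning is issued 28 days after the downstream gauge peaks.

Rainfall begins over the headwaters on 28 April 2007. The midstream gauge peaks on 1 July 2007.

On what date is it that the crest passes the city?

Rainfall begins over the headwaters: Apr 28, 2007.
The upstream gauge peaks: Apr 28, 2007 + 41 days = Jun 8, 2007.
The midstream gauge peaks: Jul 1, 2007.
The downstream gauge peaks: Jul 1, 2007 + 4 days = Jul 5, 2007.
The flood warning is issued: Jul 5, 2007 + 28 days = Aug 2, 2007.
Both prerequisites met — the upstream gauge peaks (Jun 8, 2007), the flood warning is issued (Aug 2, 2007); the later is Aug 2, 2007.
The crest passes the city: Aug 2, 2007 + 9 days = Aug 11, 2007.

11 August 2007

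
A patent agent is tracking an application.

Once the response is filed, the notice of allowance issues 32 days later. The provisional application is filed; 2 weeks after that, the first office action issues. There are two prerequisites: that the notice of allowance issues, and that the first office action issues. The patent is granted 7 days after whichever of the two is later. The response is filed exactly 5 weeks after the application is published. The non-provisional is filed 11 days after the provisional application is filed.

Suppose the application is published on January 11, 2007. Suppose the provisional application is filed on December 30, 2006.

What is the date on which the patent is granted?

The application is published: Jan 11, 2007.
The response is filed: Jan 11, 2007 + 5 weeks = Feb 15, 2007.
The notice of allowance issues: Feb 15, 2007 + 32 days = Mar 19, 2007.
The provisional application is filed: Dec 30, 2006.
The first office action issues: Dec 30, 2006 + 2 weeks = Jan 13, 2007.
Both prerequisites met — the notice of allowance issues (Mar 19, 2007), the first office action issues (Jan 13, 2007); the later is Mar 19, 2007.
The patent is granted: Mar 19, 2007 + 7 days = Mar 26, 2007.

March 26, 2007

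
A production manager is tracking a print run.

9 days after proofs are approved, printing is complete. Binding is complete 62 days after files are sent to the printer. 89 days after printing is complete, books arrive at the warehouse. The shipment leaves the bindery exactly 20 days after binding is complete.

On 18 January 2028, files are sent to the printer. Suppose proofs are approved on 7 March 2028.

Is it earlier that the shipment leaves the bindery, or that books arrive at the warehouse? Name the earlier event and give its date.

The shipment leaves the bindery — 9 April 2028

Files are sent to the printer: Jan 18, 2028.
Binding is complete: Jan 18, 2028 + 62 days = Mar 20, 2028.
The shipment leaves the bindery: Mar 20, 2028 + 20 days = Apr 9, 2028.
Proofs are approved: Mar 7, 2028.
Printing is complete: Mar 7, 2028 + 9 days = Mar 16, 2028.
Books arrive at the warehouse: Mar 16, 2028 + 89 days = Jun 13, 2028.
Comparing: the shipment leaves the bindery on Apr 9, 2028 vs books arrive at the warehouse on Jun 13, 2028. Earlier: the shipment leaves the bindery.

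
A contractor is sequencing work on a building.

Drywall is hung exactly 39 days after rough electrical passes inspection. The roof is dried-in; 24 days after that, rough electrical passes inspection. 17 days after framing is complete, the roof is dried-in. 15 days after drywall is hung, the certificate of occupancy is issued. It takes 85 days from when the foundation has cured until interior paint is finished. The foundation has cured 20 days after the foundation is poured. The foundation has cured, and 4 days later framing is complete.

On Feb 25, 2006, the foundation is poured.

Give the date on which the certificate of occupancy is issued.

Jun 24, 2006

The foundation is poured: Feb 25, 2006.
The foundation has cured: Feb 25, 2006 + 20 days = Mar 17, 2006.
Framing is complete: Mar 17, 2006 + 4 days = Mar 21, 2006.
The roof is dried-in: Mar 21, 2006 + 17 days = Apr 7, 2006.
Rough electrical passes inspection: Apr 7, 2006 + 24 days = May 1, 2006.
Drywall is hung: May 1, 2006 + 39 days = Jun 9, 2006.
The certificate of occupancy is issued: Jun 9, 2006 + 15 days = Jun 24, 2006.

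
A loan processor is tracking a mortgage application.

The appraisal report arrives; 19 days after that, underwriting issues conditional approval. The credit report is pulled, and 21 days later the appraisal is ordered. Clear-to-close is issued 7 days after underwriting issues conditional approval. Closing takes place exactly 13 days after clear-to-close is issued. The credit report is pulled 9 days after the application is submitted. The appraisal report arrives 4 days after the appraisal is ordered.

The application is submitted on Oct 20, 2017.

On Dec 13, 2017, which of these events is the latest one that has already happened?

Underwriting issues conditional approval

The application is submitted: Oct 20, 2017.
The credit report is pulled: Oct 20, 2017 + 9 days = Oct 29, 2017.
The appraisal is ordered: Oct 29, 2017 + 21 days = Nov 19, 2017.
The appraisal report arrives: Nov 19, 2017 + 4 days = Nov 23, 2017.
Underwriting issues conditional approval: Nov 23, 2017 + 19 days = Dec 12, 2017.
Clear-to-close is issued: Dec 12, 2017 + 7 days = Dec 19, 2017.
Closing takes place: Dec 19, 2017 + 13 days = Jan 1, 2018.
Dec 13, 2017 falls between when underwriting issues conditional approval (Dec 12, 2017) and when clear-to-close is issued (Dec 19, 2017).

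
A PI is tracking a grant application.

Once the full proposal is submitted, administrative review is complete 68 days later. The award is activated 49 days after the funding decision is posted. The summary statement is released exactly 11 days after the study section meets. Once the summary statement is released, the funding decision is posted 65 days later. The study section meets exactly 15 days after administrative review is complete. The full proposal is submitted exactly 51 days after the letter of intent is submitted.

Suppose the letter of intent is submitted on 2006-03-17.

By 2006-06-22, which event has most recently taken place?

The full proposal is submitted

The letter of intent is submitted: Mar 17, 2006.
The full proposal is submitted: Mar 17, 2006 + 51 days = May 7, 2006.
Administrative review is complete: May 7, 2006 + 68 days = Jul 14, 2006.
The study section meets: Jul 14, 2006 + 15 days = Jul 29, 2006.
The summary statement is released: Jul 29, 2006 + 11 days = Aug 9, 2006.
The funding decision is posted: Aug 9, 2006 + 65 days = Oct 13, 2006.
The award is activated: Oct 13, 2006 + 49 days = Dec 1, 2006.
Jun 22, 2006 falls between when the full proposal is submitted (May 7, 2006) and when administrative review is complete (Jul 14, 2006).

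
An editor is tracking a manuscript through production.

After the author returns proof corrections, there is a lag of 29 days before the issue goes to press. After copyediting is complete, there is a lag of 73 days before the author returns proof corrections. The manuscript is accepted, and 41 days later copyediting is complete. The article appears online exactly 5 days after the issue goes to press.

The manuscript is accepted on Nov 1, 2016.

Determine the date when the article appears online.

The manuscript is accepted: Nov 1, 2016.
Copyediting is complete: Nov 1, 2016 + 41 days = Dec 12, 2016.
The author returns proof corrections: Dec 12, 2016 + 73 days = Feb 23, 2017.
The issue goes to press: Feb 23, 2017 + 29 days = Mar 24, 2017.
The article appears online: Mar 24, 2017 + 5 days = Mar 29, 2017.

Mar 29, 2017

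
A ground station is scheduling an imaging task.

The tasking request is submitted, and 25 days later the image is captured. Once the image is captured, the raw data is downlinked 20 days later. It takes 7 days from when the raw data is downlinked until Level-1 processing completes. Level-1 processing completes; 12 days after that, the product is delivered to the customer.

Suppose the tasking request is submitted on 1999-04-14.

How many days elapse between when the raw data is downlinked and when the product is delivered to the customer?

19 days

Causal path: the raw data is downlinked → Level-1 processing completes → the product is delivered to the customer.
Total delay along the path: 7 + 12 = 19 days.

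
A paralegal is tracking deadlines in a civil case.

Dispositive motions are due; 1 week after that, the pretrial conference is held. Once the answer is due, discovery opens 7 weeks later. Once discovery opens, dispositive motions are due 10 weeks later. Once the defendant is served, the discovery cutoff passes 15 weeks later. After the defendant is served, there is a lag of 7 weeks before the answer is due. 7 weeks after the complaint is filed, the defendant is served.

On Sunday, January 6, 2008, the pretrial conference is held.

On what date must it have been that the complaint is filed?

The pretrial conference is held: Jan 6, 2008.
Dispositive motions are due: Jan 6, 2008 − 1 week = Dec 30, 2007.
Discovery opens: Dec 30, 2007 − 10 weeks = Oct 21, 2007.
The answer is due: Oct 21, 2007 − 7 weeks = Sep 2, 2007.
The defendant is served: Sep 2, 2007 − 7 weeks = Jul 15, 2007.
The complaint is filed: Jul 15, 2007 − 7 weeks = May 27, 2007.

Sunday, May 27, 2007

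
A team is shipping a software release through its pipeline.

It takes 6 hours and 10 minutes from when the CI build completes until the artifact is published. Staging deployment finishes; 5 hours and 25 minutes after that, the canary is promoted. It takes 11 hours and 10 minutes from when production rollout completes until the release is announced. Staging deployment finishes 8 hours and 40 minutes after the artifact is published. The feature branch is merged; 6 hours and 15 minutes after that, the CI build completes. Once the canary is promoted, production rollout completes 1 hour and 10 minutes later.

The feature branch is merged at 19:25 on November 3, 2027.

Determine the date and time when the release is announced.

10:15 on November 5, 2027

The feature branch is merged: 19:25 Nov 3, 2027.
The CI build completes: 19:25 Nov 3, 2027 + 6h15m = 01:40 Nov 4, 2027.
The artifact is published: 01:40 Nov 4, 2027 + 6h10m = 07:50 Nov 4, 2027.
Staging deployment finishes: 07:50 Nov 4, 2027 + 8h40m = 16:30 Nov 4, 2027.
The canary is promoted: 16:30 Nov 4, 2027 + 5h25m = 21:55 Nov 4, 2027.
Production rollout completes: 21:55 Nov 4, 2027 + 1h10m = 23:05 Nov 4, 2027.
The release is announced: 23:05 Nov 4, 2027 + 11h10m = 10:15 Nov 5, 2027.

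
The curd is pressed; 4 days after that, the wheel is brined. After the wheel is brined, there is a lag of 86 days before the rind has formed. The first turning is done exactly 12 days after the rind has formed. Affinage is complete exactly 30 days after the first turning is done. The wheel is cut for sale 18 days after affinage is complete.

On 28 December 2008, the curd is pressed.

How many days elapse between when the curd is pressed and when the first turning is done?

102 days

Causal path: the curd is pressed → the wheel is brined → the rind has formed → the first turning is done.
Total delay along the path: 4 + 86 + 12 = 102 days.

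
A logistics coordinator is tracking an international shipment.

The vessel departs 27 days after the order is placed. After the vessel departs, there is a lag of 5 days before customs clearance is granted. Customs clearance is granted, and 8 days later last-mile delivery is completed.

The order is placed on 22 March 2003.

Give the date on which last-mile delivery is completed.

1 May 2003

The order is placed: Mar 22, 2003.
The vessel departs: Mar 22, 2003 + 27 days = Apr 18, 2003.
Customs clearance is granted: Apr 18, 2003 + 5 days = Apr 23, 2003.
Last-mile delivery is completed: Apr 23, 2003 + 8 days = May 1, 2003.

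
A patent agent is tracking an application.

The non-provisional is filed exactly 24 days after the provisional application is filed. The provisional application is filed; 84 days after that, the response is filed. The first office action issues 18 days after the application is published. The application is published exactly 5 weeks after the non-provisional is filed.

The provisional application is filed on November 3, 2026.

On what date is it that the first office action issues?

The provisional application is filed: Nov 3, 2026.
The non-provisional is filed: Nov 3, 2026 + 24 days = Nov 27, 2026.
The application is published: Nov 27, 2026 + 5 weeks = Jan 1, 2027.
The first office action issues: Jan 1, 2027 + 18 days = Jan 19, 2027.

January 19, 2027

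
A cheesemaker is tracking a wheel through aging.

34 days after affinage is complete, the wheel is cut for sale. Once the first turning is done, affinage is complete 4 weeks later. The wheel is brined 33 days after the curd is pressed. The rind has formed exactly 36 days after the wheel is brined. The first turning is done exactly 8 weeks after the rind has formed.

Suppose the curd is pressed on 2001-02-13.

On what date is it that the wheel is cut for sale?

The curd is pressed: Feb 13, 2001.
The wheel is brined: Feb 13, 2001 + 33 days = Mar 18, 2001.
The rind has formed: Mar 18, 2001 + 36 days = Apr 23, 2001.
The first turning is done: Apr 23, 2001 + 8 weeks = Jun 18, 2001.
Affinage is complete: Jun 18, 2001 + 4 weeks = Jul 16, 2001.
The wheel is cut for sale: Jul 16, 2001 + 34 days = Aug 19, 2001.

2001-08-19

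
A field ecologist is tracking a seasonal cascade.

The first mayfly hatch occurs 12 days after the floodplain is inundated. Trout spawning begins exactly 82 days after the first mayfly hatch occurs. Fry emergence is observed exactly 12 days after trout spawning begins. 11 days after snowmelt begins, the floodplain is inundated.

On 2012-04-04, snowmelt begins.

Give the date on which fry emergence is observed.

Snowmelt begins: Apr 4, 2012.
The floodplain is inundated: Apr 4, 2012 + 11 days = Apr 15, 2012.
The first mayfly hatch occurs: Apr 15, 2012 + 12 days = Apr 27, 2012.
Trout spawning begins: Apr 27, 2012 + 82 days = Jul 18, 2012.
Fry emergence is observed: Jul 18, 2012 + 12 days = Jul 30, 2012.

2012-07-30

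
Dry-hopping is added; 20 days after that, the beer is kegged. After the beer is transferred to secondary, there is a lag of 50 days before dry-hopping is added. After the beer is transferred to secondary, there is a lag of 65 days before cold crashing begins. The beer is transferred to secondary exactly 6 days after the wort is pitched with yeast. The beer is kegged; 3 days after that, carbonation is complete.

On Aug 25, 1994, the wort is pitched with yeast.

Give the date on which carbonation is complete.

Nov 12, 1994

The wort is pitched with yeast: Aug 25, 1994.
The beer is transferred to secondary: Aug 25, 1994 + 6 days = Aug 31, 1994.
Dry-hopping is added: Aug 31, 1994 + 50 days = Oct 20, 1994.
The beer is kegged: Oct 20, 1994 + 20 days = Nov 9, 1994.
Carbonation is complete: Nov 9, 1994 + 3 days = Nov 12, 1994.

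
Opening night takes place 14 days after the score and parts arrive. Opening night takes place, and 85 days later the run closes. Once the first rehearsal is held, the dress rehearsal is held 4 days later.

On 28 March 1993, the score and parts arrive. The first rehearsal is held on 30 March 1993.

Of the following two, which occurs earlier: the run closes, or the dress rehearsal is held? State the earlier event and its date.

The dress rehearsal is held — 3 April 1993

The score and parts arrive: Mar 28, 1993.
Opening night takes place: Mar 28, 1993 + 14 days = Apr 11, 1993.
The run closes: Apr 11, 1993 + 85 days = Jul 5, 1993.
The first rehearsal is held: Mar 30, 1993.
The dress rehearsal is held: Mar 30, 1993 + 4 days = Apr 3, 1993.
Comparing: the run closes on Jul 5, 1993 vs the dress rehearsal is held on Apr 3, 1993. Earlier: the dress rehearsal is held.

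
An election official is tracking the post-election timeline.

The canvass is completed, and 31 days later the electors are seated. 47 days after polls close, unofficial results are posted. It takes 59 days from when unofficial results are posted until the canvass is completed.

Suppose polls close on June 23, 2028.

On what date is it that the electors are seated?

Polls close: Jun 23, 2028.
Unofficial results are posted: Jun 23, 2028 + 47 days = Aug 9, 2028.
The canvass is completed: Aug 9, 2028 + 59 days = Oct 7, 2028.
The electors are seated: Oct 7, 2028 + 31 days = Nov 7, 2028.

November 7, 2028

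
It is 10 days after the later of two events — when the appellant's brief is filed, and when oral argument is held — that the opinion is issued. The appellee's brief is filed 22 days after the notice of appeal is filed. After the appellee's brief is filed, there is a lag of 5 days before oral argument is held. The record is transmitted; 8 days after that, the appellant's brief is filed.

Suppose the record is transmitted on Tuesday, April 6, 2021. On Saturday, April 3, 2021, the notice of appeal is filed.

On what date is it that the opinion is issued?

The record is transmitted: Apr 6, 2021.
The appellant's brief is filed: Apr 6, 2021 + 8 days = Apr 14, 2021.
The notice of appeal is filed: Apr 3, 2021.
The appellee's brief is filed: Apr 3, 2021 + 22 days = Apr 25, 2021.
Oral argument is held: Apr 25, 2021 + 5 days = Apr 30, 2021.
Both prerequisites met — the appellant's brief is filed (Apr 14, 2021), oral argument is held (Apr 30, 2021); the later is Apr 30, 2021.
The opinion is issued: Apr 30, 2021 + 10 days = May 10, 2021.

Monday, May 10, 2021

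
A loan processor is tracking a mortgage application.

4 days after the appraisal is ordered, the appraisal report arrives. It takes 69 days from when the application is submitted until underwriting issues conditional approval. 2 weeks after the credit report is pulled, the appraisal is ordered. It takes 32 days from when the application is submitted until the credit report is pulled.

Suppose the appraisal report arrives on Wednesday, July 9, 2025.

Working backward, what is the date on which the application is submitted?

The appraisal report arrives: Jul 9, 2025.
The appraisal is ordered: Jul 9, 2025 − 4 days = Jul 5, 2025.
The credit report is pulled: Jul 5, 2025 − 2 weeks = Jun 21, 2025.
The application is submitted: Jun 21, 2025 − 32 days = May 20, 2025.

Tuesday, May 20, 2025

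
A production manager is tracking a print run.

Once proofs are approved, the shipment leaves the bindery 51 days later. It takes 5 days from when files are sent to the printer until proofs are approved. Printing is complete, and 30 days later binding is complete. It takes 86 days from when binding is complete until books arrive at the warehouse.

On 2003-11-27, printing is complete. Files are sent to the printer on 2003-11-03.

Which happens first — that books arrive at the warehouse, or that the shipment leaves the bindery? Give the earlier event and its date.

The shipment leaves the bindery — 2003-12-29

Printing is complete: Nov 27, 2003.
Binding is complete: Nov 27, 2003 + 30 days = Dec 27, 2003.
Books arrive at the warehouse: Dec 27, 2003 + 86 days = Mar 22, 2004.
Files are sent to the printer: Nov 3, 2003.
Proofs are approved: Nov 3, 2003 + 5 days = Nov 8, 2003.
The shipment leaves the bindery: Nov 8, 2003 + 51 days = Dec 29, 2003.
Comparing: books arrive at the warehouse on Mar 22, 2004 vs the shipment leaves the bindery on Dec 29, 2003. Earlier: the shipment leaves the bindery.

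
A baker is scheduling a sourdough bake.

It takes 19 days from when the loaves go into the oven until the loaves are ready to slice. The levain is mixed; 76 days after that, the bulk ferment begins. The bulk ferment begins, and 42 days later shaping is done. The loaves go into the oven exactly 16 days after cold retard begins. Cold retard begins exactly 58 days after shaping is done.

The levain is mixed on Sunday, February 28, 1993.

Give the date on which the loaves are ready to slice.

The levain is mixed: Feb 28, 1993.
The bulk ferment begins: Feb 28, 1993 + 76 days = May 15, 1993.
Shaping is done: May 15, 1993 + 42 days = Jun 26, 1993.
Cold retard begins: Jun 26, 1993 + 58 days = Aug 23, 1993.
The loaves go into the oven: Aug 23, 1993 + 16 days = Sep 8, 1993.
The loaves are ready to slice: Sep 8, 1993 + 19 days = Sep 27, 1993.

Monday, September 27, 1993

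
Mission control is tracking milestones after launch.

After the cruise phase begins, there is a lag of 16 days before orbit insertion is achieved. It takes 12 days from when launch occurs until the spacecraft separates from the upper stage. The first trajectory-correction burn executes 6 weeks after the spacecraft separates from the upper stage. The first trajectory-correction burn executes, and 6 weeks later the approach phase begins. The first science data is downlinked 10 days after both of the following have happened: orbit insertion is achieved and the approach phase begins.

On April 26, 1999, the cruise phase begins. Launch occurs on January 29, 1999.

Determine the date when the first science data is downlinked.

May 22, 1999

The cruise phase begins: Apr 26, 1999.
Orbit insertion is achieved: Apr 26, 1999 + 16 days = May 12, 1999.
Launch occurs: Jan 29, 1999.
The spacecraft separates from the upper stage: Jan 29, 1999 + 12 days = Feb 10, 1999.
The first trajectory-correction burn executes: Feb 10, 1999 + 6 weeks = Mar 24, 1999.
The approach phase begins: Mar 24, 1999 + 6 weeks = May 5, 1999.
Both prerequisites met — orbit insertion is achieved (May 12, 1999), the approach phase begins (May 5, 1999); the later is May 12, 1999.
The first science data is downlinked: May 12, 1999 + 10 days = May 22, 1999.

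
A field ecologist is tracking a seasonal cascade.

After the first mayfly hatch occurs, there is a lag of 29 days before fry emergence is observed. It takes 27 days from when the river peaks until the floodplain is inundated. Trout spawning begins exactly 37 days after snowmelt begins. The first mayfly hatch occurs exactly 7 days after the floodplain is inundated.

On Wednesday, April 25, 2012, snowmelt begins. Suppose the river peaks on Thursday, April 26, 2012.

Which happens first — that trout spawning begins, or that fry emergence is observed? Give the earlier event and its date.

Snowmelt begins: Apr 25, 2012.
Trout spawning begins: Apr 25, 2012 + 37 days = Jun 1, 2012.
The river peaks: Apr 26, 2012.
The floodplain is inundated: Apr 26, 2012 + 27 days = May 23, 2012.
The first mayfly hatch occurs: May 23, 2012 + 7 days = May 30, 2012.
Fry emergence is observed: May 30, 2012 + 29 days = Jun 28, 2012.
Comparing: trout spawning begins on Jun 1, 2012 vs fry emergence is observed on Jun 28, 2012. Earlier: trout spawning begins.

Trout spawning begins — Friday, June 1, 2012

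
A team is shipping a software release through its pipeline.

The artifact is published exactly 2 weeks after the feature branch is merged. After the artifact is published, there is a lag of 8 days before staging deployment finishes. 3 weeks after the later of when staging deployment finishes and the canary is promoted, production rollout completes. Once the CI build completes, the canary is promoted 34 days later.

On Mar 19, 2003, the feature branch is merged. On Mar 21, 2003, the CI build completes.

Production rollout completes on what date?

The feature branch is merged: Mar 19, 2003.
The artifact is published: Mar 19, 2003 + 2 weeks = Apr 2, 2003.
Staging deployment finishes: Apr 2, 2003 + 8 days = Apr 10, 2003.
The CI build completes: Mar 21, 2003.
The canary is promoted: Mar 21, 2003 + 34 days = Apr 24, 2003.
Both prerequisites met — staging deployment finishes (Apr 10, 2003), the canary is promoted (Apr 24, 2003); the later is Apr 24, 2003.
Production rollout completes: Apr 24, 2003 + 3 weeks = May 15, 2003.

May 15, 2003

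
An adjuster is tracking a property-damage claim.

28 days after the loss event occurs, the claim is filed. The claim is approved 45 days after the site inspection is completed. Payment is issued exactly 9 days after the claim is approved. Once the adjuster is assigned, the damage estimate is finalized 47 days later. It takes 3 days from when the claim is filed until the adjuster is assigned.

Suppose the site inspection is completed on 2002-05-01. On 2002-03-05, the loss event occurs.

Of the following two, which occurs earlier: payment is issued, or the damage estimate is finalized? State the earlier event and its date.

The site inspection is completed: May 1, 2002.
The claim is approved: May 1, 2002 + 45 days = Jun 15, 2002.
Payment is issued: Jun 15, 2002 + 9 days = Jun 24, 2002.
The loss event occurs: Mar 5, 2002.
The claim is filed: Mar 5, 2002 + 28 days = Apr 2, 2002.
The adjuster is assigned: Apr 2, 2002 + 3 days = Apr 5, 2002.
The damage estimate is finalized: Apr 5, 2002 + 47 days = May 22, 2002.
Comparing: payment is issued on Jun 24, 2002 vs the damage estimate is finalized on May 22, 2002. Earlier: the damage estimate is finalized.

The damage estimate is finalized — 2002-05-22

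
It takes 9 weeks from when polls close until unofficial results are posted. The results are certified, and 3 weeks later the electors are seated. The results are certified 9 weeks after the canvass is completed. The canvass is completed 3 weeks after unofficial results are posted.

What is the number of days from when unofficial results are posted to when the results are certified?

Causal path: unofficial results are posted → the canvass is completed → the results are certified.
Total delay along the path: 3 + 9 weeks = 12 weeks = 84 days.

84 days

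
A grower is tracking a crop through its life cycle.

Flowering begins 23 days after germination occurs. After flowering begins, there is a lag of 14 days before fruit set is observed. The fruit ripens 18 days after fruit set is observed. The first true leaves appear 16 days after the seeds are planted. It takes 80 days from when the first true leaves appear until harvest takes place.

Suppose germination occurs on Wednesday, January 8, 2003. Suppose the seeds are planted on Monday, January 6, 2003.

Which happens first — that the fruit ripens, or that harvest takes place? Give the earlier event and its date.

Germination occurs: Jan 8, 2003.
Flowering begins: Jan 8, 2003 + 23 days = Jan 31, 2003.
Fruit set is observed: Jan 31, 2003 + 14 days = Feb 14, 2003.
The fruit ripens: Feb 14, 2003 + 18 days = Mar 4, 2003.
The seeds are planted: Jan 6, 2003.
The first true leaves appear: Jan 6, 2003 + 16 days = Jan 22, 2003.
Harvest takes place: Jan 22, 2003 + 80 days = Apr 12, 2003.
Comparing: the fruit ripens on Mar 4, 2003 vs harvest takes place on Apr 12, 2003. Earlier: the fruit ripens.

The fruit ripens — Tuesday, March 4, 2003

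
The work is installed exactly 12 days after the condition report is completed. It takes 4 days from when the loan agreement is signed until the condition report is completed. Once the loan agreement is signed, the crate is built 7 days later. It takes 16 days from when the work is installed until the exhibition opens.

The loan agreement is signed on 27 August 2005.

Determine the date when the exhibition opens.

28 September 2005

The loan agreement is signed: Aug 27, 2005.
The condition report is completed: Aug 27, 2005 + 4 days = Aug 31, 2005.
The work is installed: Aug 31, 2005 + 12 days = Sep 12, 2005.
The exhibition opens: Sep 12, 2005 + 16 days = Sep 28, 2005.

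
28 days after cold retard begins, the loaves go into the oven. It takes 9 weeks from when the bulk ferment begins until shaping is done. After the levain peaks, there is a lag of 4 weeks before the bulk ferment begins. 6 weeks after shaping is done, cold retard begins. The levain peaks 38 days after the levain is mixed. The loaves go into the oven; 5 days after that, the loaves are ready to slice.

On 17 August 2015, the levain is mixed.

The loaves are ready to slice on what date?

The levain is mixed: Aug 17, 2015.
The levain peaks: Aug 17, 2015 + 38 days = Sep 24, 2015.
The bulk ferment begins: Sep 24, 2015 + 4 weeks = Oct 22, 2015.
Shaping is done: Oct 22, 2015 + 9 weeks = Dec 24, 2015.
Cold retard begins: Dec 24, 2015 + 6 weeks = Feb 4, 2016.
The loaves go into the oven: Feb 4, 2016 + 28 days = Mar 3, 2016.
The loaves are ready to slice: Mar 3, 2016 + 5 days = Mar 8, 2016.

8 March 2016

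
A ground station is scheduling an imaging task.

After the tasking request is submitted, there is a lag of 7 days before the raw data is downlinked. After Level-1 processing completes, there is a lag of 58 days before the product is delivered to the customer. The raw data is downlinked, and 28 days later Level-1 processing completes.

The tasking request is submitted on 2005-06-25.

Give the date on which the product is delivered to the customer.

The tasking request is submitted: Jun 25, 2005.
The raw data is downlinked: Jun 25, 2005 + 7 days = Jul 2, 2005.
Level-1 processing completes: Jul 2, 2005 + 28 days = Jul 30, 2005.
The product is delivered to the customer: Jul 30, 2005 + 58 days = Sep 26, 2005.

2005-09-26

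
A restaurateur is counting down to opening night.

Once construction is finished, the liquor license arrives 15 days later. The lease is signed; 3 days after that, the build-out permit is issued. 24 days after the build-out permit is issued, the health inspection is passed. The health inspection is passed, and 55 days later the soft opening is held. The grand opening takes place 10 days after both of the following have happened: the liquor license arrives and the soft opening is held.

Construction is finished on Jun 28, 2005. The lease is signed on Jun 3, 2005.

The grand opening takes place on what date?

Sep 3, 2005

Construction is finished: Jun 28, 2005.
The liquor license arrives: Jun 28, 2005 + 15 days = Jul 13, 2005.
The lease is signed: Jun 3, 2005.
The build-out permit is issued: Jun 3, 2005 + 3 days = Jun 6, 2005.
The health inspection is passed: Jun 6, 2005 + 24 days = Jun 30, 2005.
The soft opening is held: Jun 30, 2005 + 55 days = Aug 24, 2005.
Both prerequisites met — the liquor license arrives (Jul 13, 2005), the soft opening is held (Aug 24, 2005); the later is Aug 24, 2005.
The grand opening takes place: Aug 24, 2005 + 10 days = Sep 3, 2005.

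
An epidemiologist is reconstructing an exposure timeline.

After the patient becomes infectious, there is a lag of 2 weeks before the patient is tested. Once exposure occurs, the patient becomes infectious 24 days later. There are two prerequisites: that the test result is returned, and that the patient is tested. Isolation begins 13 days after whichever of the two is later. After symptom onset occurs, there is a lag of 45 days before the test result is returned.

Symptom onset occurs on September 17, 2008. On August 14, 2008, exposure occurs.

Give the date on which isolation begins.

Symptom onset occurs: Sep 17, 2008.
The test result is returned: Sep 17, 2008 + 45 days = Nov 1, 2008.
Exposure occurs: Aug 14, 2008.
The patient becomes infectious: Aug 14, 2008 + 24 days = Sep 7, 2008.
The patient is tested: Sep 7, 2008 + 2 weeks = Sep 21, 2008.
Both prerequisites met — the test result is returned (Nov 1, 2008), the patient is tested (Sep 21, 2008); the later is Nov 1, 2008.
Isolation begins: Nov 1, 2008 + 13 days = Nov 14, 2008.

November 14, 2008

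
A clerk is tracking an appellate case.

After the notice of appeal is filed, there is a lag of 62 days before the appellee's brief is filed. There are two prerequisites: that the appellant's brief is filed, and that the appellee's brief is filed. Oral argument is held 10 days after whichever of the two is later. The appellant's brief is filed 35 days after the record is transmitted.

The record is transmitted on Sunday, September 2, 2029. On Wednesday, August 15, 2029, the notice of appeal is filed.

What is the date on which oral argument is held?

The record is transmitted: Sep 2, 2029.
The appellant's brief is filed: Sep 2, 2029 + 35 days = Oct 7, 2029.
The notice of appeal is filed: Aug 15, 2029.
The appellee's brief is filed: Aug 15, 2029 + 62 days = Oct 16, 2029.
Both prerequisites met — the appellant's brief is filed (Oct 7, 2029), the appellee's brief is filed (Oct 16, 2029); the later is Oct 16, 2029.
Oral argument is held: Oct 16, 2029 + 10 days = Oct 26, 2029.

Friday, October 26, 2029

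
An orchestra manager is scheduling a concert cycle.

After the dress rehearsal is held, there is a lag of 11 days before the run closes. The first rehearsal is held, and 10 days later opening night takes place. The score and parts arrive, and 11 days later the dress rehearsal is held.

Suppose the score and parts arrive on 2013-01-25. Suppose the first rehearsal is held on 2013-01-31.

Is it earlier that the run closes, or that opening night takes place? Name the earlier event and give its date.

The score and parts arrive: Jan 25, 2013.
The dress rehearsal is held: Jan 25, 2013 + 11 days = Feb 5, 2013.
The run closes: Feb 5, 2013 + 11 days = Feb 16, 2013.
The first rehearsal is held: Jan 31, 2013.
Opening night takes place: Jan 31, 2013 + 10 days = Feb 10, 2013.
Comparing: the run closes on Feb 16, 2013 vs opening night takes place on Feb 10, 2013. Earlier: opening night takes place.

Opening night takes place — 2013-02-10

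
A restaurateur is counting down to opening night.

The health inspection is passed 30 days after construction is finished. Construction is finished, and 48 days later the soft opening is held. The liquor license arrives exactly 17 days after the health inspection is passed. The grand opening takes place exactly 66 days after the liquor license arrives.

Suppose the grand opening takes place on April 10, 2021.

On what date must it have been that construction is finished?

The grand opening takes place: Apr 10, 2021.
The liquor license arrives: Apr 10, 2021 − 66 days = Feb 3, 2021.
The health inspection is passed: Feb 3, 2021 − 17 days = Jan 17, 2021.
Construction is finished: Jan 17, 2021 − 30 days = Dec 18, 2020.

December 18, 2020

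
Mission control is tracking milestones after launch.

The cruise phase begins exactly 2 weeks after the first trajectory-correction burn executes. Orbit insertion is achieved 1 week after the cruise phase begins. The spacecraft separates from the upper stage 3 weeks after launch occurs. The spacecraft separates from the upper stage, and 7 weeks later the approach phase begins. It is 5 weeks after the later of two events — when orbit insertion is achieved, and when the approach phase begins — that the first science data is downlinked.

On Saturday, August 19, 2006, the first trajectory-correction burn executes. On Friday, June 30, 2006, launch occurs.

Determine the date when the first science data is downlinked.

Saturday, October 14, 2006

The first trajectory-correction burn executes: Aug 19, 2006.
The cruise phase begins: Aug 19, 2006 + 2 weeks = Sep 2, 2006.
Orbit insertion is achieved: Sep 2, 2006 + 1 week = Sep 9, 2006.
Launch occurs: Jun 30, 2006.
The spacecraft separates from the upper stage: Jun 30, 2006 + 3 weeks = Jul 21, 2006.
The approach phase begins: Jul 21, 2006 + 7 weeks = Sep 8, 2006.
Both prerequisites met — orbit insertion is achieved (Sep 9, 2006), the approach phase begins (Sep 8, 2006); the later is Sep 9, 2006.
The first science data is downlinked: Sep 9, 2006 + 5 weeks = Oct 14, 2006.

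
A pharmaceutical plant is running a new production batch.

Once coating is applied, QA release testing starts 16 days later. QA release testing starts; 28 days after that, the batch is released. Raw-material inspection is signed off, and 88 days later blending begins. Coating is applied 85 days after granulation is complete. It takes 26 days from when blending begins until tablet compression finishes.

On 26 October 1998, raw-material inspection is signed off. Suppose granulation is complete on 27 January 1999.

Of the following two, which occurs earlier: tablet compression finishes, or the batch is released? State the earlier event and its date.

Tablet compression finishes — 17 February 1999

Raw-material inspection is signed off: Oct 26, 1998.
Blending begins: Oct 26, 1998 + 88 days = Jan 22, 1999.
Tablet compression finishes: Jan 22, 1999 + 26 days = Feb 17, 1999.
Granulation is complete: Jan 27, 1999.
Coating is applied: Jan 27, 1999 + 85 days = Apr 22, 1999.
QA release testing starts: Apr 22, 1999 + 16 days = May 8, 1999.
The batch is released: May 8, 1999 + 28 days = Jun 5, 1999.
Comparing: tablet compression finishes on Feb 17, 1999 vs the batch is released on Jun 5, 1999. Earlier: tablet compression finishes.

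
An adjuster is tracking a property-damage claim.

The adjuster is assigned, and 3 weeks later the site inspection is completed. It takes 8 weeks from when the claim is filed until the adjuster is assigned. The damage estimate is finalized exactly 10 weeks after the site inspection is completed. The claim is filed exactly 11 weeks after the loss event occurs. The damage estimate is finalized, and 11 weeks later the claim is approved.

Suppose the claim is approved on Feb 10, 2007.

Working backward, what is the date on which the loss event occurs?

The claim is approved: Feb 10, 2007.
The damage estimate is finalized: Feb 10, 2007 − 11 weeks = Nov 25, 2006.
The site inspection is completed: Nov 25, 2006 − 10 weeks = Sep 16, 2006.
The adjuster is assigned: Sep 16, 2006 − 3 weeks = Aug 26, 2006.
The claim is filed: Aug 26, 2006 − 8 weeks = Jul 1, 2006.
The loss event occurs: Jul 1, 2006 − 11 weeks = Apr 15, 2006.

Apr 15, 2006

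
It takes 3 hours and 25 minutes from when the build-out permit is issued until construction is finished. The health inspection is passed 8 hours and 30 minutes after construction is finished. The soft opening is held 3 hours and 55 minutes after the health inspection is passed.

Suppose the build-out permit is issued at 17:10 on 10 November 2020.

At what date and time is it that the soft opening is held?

The build-out permit is issued: 17:10 Nov 10, 2020.
Construction is finished: 17:10 Nov 10, 2020 + 3h25m = 20:35 Nov 10, 2020.
The health inspection is passed: 20:35 Nov 10, 2020 + 8h30m = 05:05 Nov 11, 2020.
The soft opening is held: 05:05 Nov 11, 2020 + 3h55m = 09:00 Nov 11, 2020.

09:00 on 11 November 2020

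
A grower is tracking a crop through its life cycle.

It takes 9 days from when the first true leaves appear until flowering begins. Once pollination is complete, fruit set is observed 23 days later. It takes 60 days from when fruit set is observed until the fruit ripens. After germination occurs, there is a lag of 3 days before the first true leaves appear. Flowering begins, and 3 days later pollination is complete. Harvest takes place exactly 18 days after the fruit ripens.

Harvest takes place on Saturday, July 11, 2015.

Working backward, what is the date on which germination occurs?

Tuesday, March 17, 2015

Harvest takes place: Jul 11, 2015.
The fruit ripens: Jul 11, 2015 − 18 days = Jun 23, 2015.
Fruit set is observed: Jun 23, 2015 − 60 days = Apr 24, 2015.
Pollination is complete: Apr 24, 2015 − 23 days = Apr 1, 2015.
Flowering begins: Apr 1, 2015 − 3 days = Mar 29, 2015.
The first true leaves appear: Mar 29, 2015 − 9 days = Mar 20, 2015.
Germination occurs: Mar 20, 2015 − 3 days = Mar 17, 2015.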